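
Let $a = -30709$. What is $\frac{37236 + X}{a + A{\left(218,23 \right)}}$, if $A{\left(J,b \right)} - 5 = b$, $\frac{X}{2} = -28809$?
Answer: $\frac{6794}{10227} \approx 0.66432$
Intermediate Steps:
$X = -57618$ ($X = 2 \left(-28809\right) = -57618$)
$A{\left(J,b \right)} = 5 + b$
$\frac{37236 + X}{a + A{\left(218,23 \right)}} = \frac{37236 - 57618}{-30709 + \left(5 + 23\right)} = - \frac{20382}{-30709 + 28} = - \frac{20382}{-30681} = \left(-20382\right) \left(- \frac{1}{30681}\right) = \frac{6794}{10227}$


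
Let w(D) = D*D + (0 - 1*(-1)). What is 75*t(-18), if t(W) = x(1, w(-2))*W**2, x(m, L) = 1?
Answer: 24300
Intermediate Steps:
w(D) = 1 + D**2 (w(D) = D**2 + (0 + 1) = D**2 + 1 = 1 + D**2)
t(W) = W**2 (t(W) = 1*W**2 = W**2)
75*t(-18) = 75*(-18)**2 = 75*324 = 24300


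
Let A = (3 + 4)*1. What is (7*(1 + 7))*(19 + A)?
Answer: 1456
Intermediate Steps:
A = 7 (A = 7*1 = 7)
(7*(1 + 7))*(19 + A) = (7*(1 + 7))*(19 + 7) = (7*8)*26 = 56*26 = 1456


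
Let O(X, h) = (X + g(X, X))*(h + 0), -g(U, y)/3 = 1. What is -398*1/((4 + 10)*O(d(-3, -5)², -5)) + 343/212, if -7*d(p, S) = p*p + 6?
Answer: 214543/41340 ≈ 5.1897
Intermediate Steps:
g(U, y) = -3 (g(U, y) = -3*1 = -3)
d(p, S) = -6/7 - p²/7 (d(p, S) = -(p*p + 6)/7 = -(p² + 6)/7 = -(6 + p²)/7 = -6/7 - p²/7)
O(X, h) = h*(-3 + X) (O(X, h) = (X - 3)*(h + 0) = (-3 + X)*h = h*(-3 + X))
-398*1/((4 + 10)*O(d(-3, -5)², -5)) + 343/212 = -398*(-1/(5*(-3 + (-6/7 - ⅐*(-3)²)²)*(4 + 10))) + 343/212 = -398*(-1/(70*(-3 + (-6/7 - ⅐*9)²))) + 343*(1/212) = -398*(-1/(70*(-3 + (-6/7 - 9/7)²))) + 343/212 = -398*(-1/(70*(-3 + (-15/7)²))) + 343/212 = -398*(-1/(70*(-3 + 225/49))) + 343/212 = -398/(-5*78/49*14) + 343/212 = -398/((-390/49*14)) + 343/212 = -398/(-780/7) + 343/212 = -398*(-7/780) + 343/212 = 1393/390 + 343/212 = 214543/41340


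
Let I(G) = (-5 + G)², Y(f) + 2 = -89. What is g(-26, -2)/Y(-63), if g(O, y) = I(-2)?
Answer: -7/13 ≈ -0.53846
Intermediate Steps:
Y(f) = -91 (Y(f) = -2 - 89 = -91)
g(O, y) = 49 (g(O, y) = (-5 - 2)² = (-7)² = 49)
g(-26, -2)/Y(-63) = 49/(-91) = 49*(-1/91) = -7/13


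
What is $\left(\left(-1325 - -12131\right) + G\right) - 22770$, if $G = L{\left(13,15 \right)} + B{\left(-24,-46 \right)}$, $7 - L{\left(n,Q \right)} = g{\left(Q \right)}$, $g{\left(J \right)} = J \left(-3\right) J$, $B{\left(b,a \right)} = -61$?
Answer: $-11343$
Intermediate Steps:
$g{\left(J \right)} = - 3 J^{2}$ ($g{\left(J \right)} = - 3 J J = - 3 J^{2}$)
$L{\left(n,Q \right)} = 7 + 3 Q^{2}$ ($L{\left(n,Q \right)} = 7 - - 3 Q^{2} = 7 + 3 Q^{2}$)
$G = 621$ ($G = \left(7 + 3 \cdot 15^{2}\right) - 61 = \left(7 + 3 \cdot 225\right) - 61 = \left(7 + 675\right) - 61 = 682 - 61 = 621$)
$\left(\left(-1325 - -12131\right) + G\right) - 22770 = \left(\left(-1325 - -12131\right) + 621\right) - 22770 = \left(\left(-1325 + 12131\right) + 621\right) - 22770 = \left(10806 + 621\right) - 22770 = 11427 - 22770 = -11343$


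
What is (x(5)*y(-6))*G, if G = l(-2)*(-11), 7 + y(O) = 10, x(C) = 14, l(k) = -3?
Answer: 1386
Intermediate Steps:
y(O) = 3 (y(O) = -7 + 10 = 3)
G = 33 (G = -3*(-11) = 33)
(x(5)*y(-6))*G = (14*3)*33 = 42*33 = 1386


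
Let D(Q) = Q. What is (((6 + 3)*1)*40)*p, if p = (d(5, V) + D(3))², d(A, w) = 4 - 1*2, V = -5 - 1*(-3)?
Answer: 9000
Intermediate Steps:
V = -2 (V = -5 + 3 = -2)
d(A, w) = 2 (d(A, w) = 4 - 2 = 2)
p = 25 (p = (2 + 3)² = 5² = 25)
(((6 + 3)*1)*40)*p = (((6 + 3)*1)*40)*25 = ((9*1)*40)*25 = (9*40)*25 = 360*25 = 9000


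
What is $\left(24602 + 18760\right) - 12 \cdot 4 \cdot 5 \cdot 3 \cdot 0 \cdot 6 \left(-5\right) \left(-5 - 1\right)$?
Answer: $43362$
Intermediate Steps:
$\left(24602 + 18760\right) - 12 \cdot 4 \cdot 5 \cdot 3 \cdot 0 \cdot 6 \left(-5\right) \left(-5 - 1\right) = 43362 - 12 \cdot 20 \cdot 3 \cdot 0 \left(-5\right) \left(-6\right) = 43362 - 12 \cdot 60 \cdot 0 \left(-6\right) = 43362 - 720 \cdot 0 = 43362 - 0 = 43362 + 0 = 43362$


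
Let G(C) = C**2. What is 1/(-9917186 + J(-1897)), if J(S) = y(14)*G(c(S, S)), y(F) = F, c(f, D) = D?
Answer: 1/40463340 ≈ 2.4714e-8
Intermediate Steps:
J(S) = 14*S**2
1/(-9917186 + J(-1897)) = 1/(-9917186 + 14*(-1897)**2) = 1/(-9917186 + 14*3598609) = 1/(-9917186 + 50380526) = 1/40463340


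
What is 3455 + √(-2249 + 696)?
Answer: 3455 + I*√1553 ≈ 3455.0 + 39.408*I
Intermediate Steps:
3455 + √(-2249 + 696) = 3455 + √(-1553) = 3455 + I*√1553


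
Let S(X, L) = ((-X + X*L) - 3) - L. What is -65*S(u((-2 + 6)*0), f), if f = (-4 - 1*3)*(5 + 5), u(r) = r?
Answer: -4355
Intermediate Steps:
f = -70 (f = (-4 - 3)*10 = -7*10 = -70)
S(X, L) = -3 - L - X + L*X (S(X, L) = ((-X + L*X) - 3) - L = (-3 - X + L*X) - L = -3 - L - X + L*X)
-65*S(u((-2 + 6)*0), f) = -65*(-3 - 1*(-70) - (-2 + 6)*0 - 70*(-2 + 6)*0) = -65*(-3 + 70 - 4*0 - 280*0) = -65*(-3 + 70 - 1*0 - 70*0) = -65*(-3 + 70 + 0 + 0) = -65*67 = -4355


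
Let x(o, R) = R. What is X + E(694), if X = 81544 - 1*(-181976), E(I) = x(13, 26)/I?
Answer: 91441453/347 ≈ 2.6352e+5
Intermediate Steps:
E(I) = 26/I
X = 263520 (X = 81544 + 181976 = 263520)
X + E(694) = 263520 + 26/694 = 263520 + 26*(1/694) = 263520 + 13/347 = 91441453/347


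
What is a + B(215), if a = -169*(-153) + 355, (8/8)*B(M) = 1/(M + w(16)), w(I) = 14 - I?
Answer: 5583157/213 ≈ 26212.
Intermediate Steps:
B(M) = 1/(-2 + M) (B(M) = 1/(M + (14 - 1*16)) = 1/(M + (14 - 16)) = 1/(M - 2) = 1/(-2 + M))
a = 26212 (a = 25857 + 355 = 26212)
a + B(215) = 26212 + 1/(-2 + 215) = 26212 + 1/213 = 5583157/213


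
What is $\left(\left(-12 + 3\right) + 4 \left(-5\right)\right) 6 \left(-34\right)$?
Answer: $5916$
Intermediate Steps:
$\left(\left(-12 + 3\right) + 4 \left(-5\right)\right) 6 \left(-34\right) = \left(-9 - 20\right) 6 \left(-34\right) = \left(-29\right) 6 \left(-34\right) = \left(-174\right) \left(-34\right) = 5916$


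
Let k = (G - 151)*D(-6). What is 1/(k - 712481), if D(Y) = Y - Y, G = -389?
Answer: -1/712481 ≈ -1.4035e-6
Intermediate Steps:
D(Y) = 0
k = 0 (k = (-389 - 151)*0 = -540*0 = 0)
1/(k - 712481) = 1/(0 - 712481) = 1/(-712481) = -1/712481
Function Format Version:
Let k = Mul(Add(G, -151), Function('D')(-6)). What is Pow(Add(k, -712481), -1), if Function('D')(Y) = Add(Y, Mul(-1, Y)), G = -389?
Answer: Rational(-1, 712481) ≈ -1.4035e-6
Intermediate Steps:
Function('D')(Y) = 0
k = 0 (k = Mul(Add(-389, -151), 0) = Mul(-540, 0) = 0)
Pow(Add(k, -712481), -1) = Pow(Add(0, -712481), -1) = Pow(-712481, -1) = Rational(-1, 712481)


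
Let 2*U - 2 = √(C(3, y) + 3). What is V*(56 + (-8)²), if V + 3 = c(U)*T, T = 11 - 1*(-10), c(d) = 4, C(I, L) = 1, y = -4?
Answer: 9720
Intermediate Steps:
U = 2 (U = 1 + √(1 + 3)/2 = 1 + √4/2 = 1 + (½)*2 = 1 + 1 = 2)
T = 21 (T = 11 + 10 = 21)
V = 81 (V = -3 + 4*21 = -3 + 84 = 81)
V*(56 + (-8)²) = 81*(56 + (-8)²) = 81*(56 + 64) = 81*120 = 9720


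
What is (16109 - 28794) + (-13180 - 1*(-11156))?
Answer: -14709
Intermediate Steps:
(16109 - 28794) + (-13180 - 1*(-11156)) = -12685 + (-13180 + 11156) = -12685 - 2024 = -14709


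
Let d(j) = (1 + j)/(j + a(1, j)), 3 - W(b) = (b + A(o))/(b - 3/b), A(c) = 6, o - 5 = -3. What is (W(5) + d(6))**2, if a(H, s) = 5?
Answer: 625/484 ≈ 1.2913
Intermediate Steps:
o = 2 (o = 5 - 3 = 2)
W(b) = 3 - (6 + b)/(b - 3/b) (W(b) = 3 - (b + 6)/(b - 3/b) = 3 - (6 + b)/(b - 3/b))
d(j) = (1 + j)/(5 + j) (d(j) = (1 + j)/(j + 5) = (1 + j)/(5 + j))
(W(5) + d(6))**2 = ((-9 - 6*5 + 2*5**2)/(-3 + 5**2) + (1 + 6)/(5 + 6))**2 = ((-9 - 30 + 2*25)/(-3 + 25) + 7/11)**2 = ((-9 - 30 + 50)/22 + (1/11)*7)**2 = ((1/22)*11 + 7/11)**2 = (1/2 + 7/11)**2 = (25/22)**2 = 625/484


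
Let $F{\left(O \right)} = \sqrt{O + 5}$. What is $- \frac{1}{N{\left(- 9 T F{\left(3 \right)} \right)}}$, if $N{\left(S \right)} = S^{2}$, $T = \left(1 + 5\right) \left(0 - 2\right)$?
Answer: $- \frac{1}{93312} \approx -1.0717 \cdot 10^{-5}$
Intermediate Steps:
$F{\left(O \right)} = \sqrt{5 + O}$
$T = -12$ ($T = 6 \left(-2\right) = -12$)
$- \frac{1}{N{\left(- 9 T F{\left(3 \right)} \right)}} = - \frac{1}{\left(\left(-9\right) \left(-12\right) \sqrt{5 + 3}\right)^{2}} = - \frac{1}{\left(108 \sqrt{8}\right)^{2}} = - \frac{1}{\left(108 \cdot 2 \sqrt{2}\right)^{2}} = - \frac{1}{\left(216 \sqrt{2}\right)^{2}} = - \frac{1}{93312}$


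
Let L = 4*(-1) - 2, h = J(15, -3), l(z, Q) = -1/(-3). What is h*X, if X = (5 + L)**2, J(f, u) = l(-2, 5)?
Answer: 1/3 ≈ 0.33333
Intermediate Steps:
l(z, Q) = 1/3 (l(z, Q) = -1*(-1/3) = 1/3)
J(f, u) = 1/3
h = 1/3 ≈ 0.33333
L = -6 (L = -4 - 2 = -6)
X = 1 (X = (5 - 6)**2 = (-1)**2 = 1)
h*X = (1/3)*1 = 1/3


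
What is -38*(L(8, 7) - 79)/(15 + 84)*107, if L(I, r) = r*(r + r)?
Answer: -77254/99 ≈ -780.34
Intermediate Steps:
L(I, r) = 2*r² (L(I, r) = r*(2*r) = 2*r²)
-38*(L(8, 7) - 79)/(15 + 84)*107 = -38*(2*7² - 79)/(15 + 84)*107 = -38*(2*49 - 79)/99*107 = -38*(98 - 79)/99*107 = -722/99*107 = -77254/99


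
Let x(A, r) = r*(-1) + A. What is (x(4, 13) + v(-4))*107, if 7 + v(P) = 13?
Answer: -321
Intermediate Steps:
x(A, r) = A - r (x(A, r) = -r + A = A - r)
v(P) = 6 (v(P) = -7 + 13 = 6)
(x(4, 13) + v(-4))*107 = ((4 - 1*13) + 6)*107 = ((4 - 13) + 6)*107 = (-9 + 6)*107 = -3*107 = -321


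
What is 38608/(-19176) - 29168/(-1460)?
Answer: 15717434/874905 ≈ 17.965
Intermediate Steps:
38608/(-19176) - 29168/(-1460) = 38608*(-1/19176) - 29168*(-1/1460) = -4826/2397 + 7292/365 = 15717434/874905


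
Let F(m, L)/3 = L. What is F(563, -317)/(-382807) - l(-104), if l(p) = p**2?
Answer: -4140439561/382807 ≈ -10816.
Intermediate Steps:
F(m, L) = 3*L
F(563, -317)/(-382807) - l(-104) = (3*(-317))/(-382807) - 1*(-104)**2 = -951*(-1/382807) - 1*10816 = 951/382807 - 10816 = -4140439561/382807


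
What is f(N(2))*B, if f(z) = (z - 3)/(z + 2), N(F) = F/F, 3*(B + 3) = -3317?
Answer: 6652/9 ≈ 739.11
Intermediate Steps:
B = -3326/3 (B = -3 + (1/3)*(-3317) = -3 - 3317/3 = -3326/3 ≈ -1108.7)
N(F) = 1
f(z) = (-3 + z)/(2 + z)
f(N(2))*B = ((-3 + 1)/(2 + 1))*(-3326/3) = (-2/3)*(-3326/3) = ((1/3)*(-2))*(-3326/3) = -2/3*(-3326/3) = 6652/9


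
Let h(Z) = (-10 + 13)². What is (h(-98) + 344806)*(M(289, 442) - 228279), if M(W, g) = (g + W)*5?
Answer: -77453724560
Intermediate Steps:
M(W, g) = 5*W + 5*g (M(W, g) = (W + g)*5 = 5*W + 5*g)
h(Z) = 9 (h(Z) = 3² = 9)
(h(-98) + 344806)*(M(289, 442) - 228279) = (9 + 344806)*((5*289 + 5*442) - 228279) = 344815*((1445 + 2210) - 228279) = 344815*(3655 - 228279) = 344815*(-224624) = -77453724560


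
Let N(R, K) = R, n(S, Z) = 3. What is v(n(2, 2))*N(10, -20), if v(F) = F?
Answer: 30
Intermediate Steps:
v(n(2, 2))*N(10, -20) = 3*10 = 30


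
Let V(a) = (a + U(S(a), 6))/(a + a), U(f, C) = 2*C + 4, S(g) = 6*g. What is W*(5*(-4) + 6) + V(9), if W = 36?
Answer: -9047/18 ≈ -502.61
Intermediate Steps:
U(f, C) = 4 + 2*C
V(a) = (16 + a)/(2*a) (V(a) = (a + (4 + 2*6))/(a + a) = (a + (4 + 12))/((2*a)) = (a + 16)*(1/(2*a)) = (16 + a)*(1/(2*a)) = (16 + a)/(2*a))
W*(5*(-4) + 6) + V(9) = 36*(5*(-4) + 6) + (½)*(16 + 9)/9 = 36*(-20 + 6) + (½)*(⅑)*25 = 36*(-14) + 25/18 = -504 + 25/18 = -9047/18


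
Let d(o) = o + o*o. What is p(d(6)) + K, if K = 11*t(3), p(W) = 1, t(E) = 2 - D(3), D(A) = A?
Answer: -10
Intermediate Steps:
d(o) = o + o**2
t(E) = -1 (t(E) = 2 - 1*3 = 2 - 3 = -1)
K = -11 (K = 11*(-1) = -11)
p(d(6)) + K = 1 - 11 = -10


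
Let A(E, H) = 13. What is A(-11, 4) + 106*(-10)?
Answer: -1047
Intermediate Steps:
A(-11, 4) + 106*(-10) = 13 + 106*(-10) = 13 - 1060 = -1047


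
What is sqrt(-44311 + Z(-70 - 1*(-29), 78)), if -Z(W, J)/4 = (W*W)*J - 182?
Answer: I*sqrt(568055) ≈ 753.69*I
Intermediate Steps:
Z(W, J) = 728 - 4*J*W**2 (Z(W, J) = -4*((W*W)*J - 182) = -4*(W**2*J - 182) = -4*(J*W**2 - 182) = -4*(-182 + J*W**2) = 728 - 4*J*W**2)
sqrt(-44311 + Z(-70 - 1*(-29), 78)) = sqrt(-44311 + (728 - 4*78*(-70 - 1*(-29))**2)) = sqrt(-44311 + (728 - 4*78*(-70 + 29)**2)) = sqrt(-44311 + (728 - 4*78*(-41)**2)) = sqrt(-44311 + (728 - 4*78*1681)) = sqrt(-44311 + (728 - 524472)) = sqrt(-44311 - 523744) = sqrt(-568055) = I*sqrt(568055)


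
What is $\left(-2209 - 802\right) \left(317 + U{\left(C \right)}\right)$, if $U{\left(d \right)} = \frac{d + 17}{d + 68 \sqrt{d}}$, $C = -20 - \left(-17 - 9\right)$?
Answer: $- \frac{4407751713}{4618} - \frac{1177301 \sqrt{6}}{6927} \approx -9.5489 \cdot 10^{5}$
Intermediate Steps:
$C = 6$ ($C = -20 - \left(-17 - 9\right) = -20 - -26 = -20 + 26 = 6$)
$U{\left(d \right)} = \frac{17 + d}{d + 68 \sqrt{d}}$
$\left(-2209 - 802\right) \left(317 + U{\left(C \right)}\right) = \left(-2209 - 802\right) \left(317 + \frac{17 + 6}{6 + 68 \sqrt{6}}\right) = - 3011 \left(317 + \frac{1}{6 + 68 \sqrt{6}} \cdot 23\right) = - 3011 \left(317 + \frac{23}{6 + 68 \sqrt{6}}\right) = -954487 - \frac{69253}{6 + 68 \sqrt{6}}$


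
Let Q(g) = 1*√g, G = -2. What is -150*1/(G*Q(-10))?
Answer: -15*I*√10/2 ≈ -23.717*I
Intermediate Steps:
Q(g) = √g
-150*1/(G*Q(-10)) = -150*I*√10/20 = -15*I*√10/2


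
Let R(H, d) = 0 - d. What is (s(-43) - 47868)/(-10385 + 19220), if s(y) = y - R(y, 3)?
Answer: -47908/8835 ≈ -5.4225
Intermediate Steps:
R(H, d) = -d
s(y) = 3 + y (s(y) = y - (-1)*3 = y - 1*(-3) = y + 3 = 3 + y)
(s(-43) - 47868)/(-10385 + 19220) = ((3 - 43) - 47868)/(-10385 + 19220) = (-40 - 47868)/8835 = -47908*1/8835 = -47908/8835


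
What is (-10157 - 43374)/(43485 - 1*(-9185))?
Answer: -53531/52670 ≈ -1.0163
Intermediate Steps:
(-10157 - 43374)/(43485 - 1*(-9185)) = -53531/(43485 + 9185) = -53531/52670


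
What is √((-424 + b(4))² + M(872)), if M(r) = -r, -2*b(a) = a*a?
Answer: 2*√46438 ≈ 430.99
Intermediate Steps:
b(a) = -a²/2 (b(a) = -a*a/2 = -a²/2)
√((-424 + b(4))² + M(872)) = √((-424 - ½*4²)² - 1*872) = √((-424 - ½*16)² - 872) = √((-424 - 8)² - 872) = √((-432)² - 872) = √(186624 - 872) = √185752 = 2*√46438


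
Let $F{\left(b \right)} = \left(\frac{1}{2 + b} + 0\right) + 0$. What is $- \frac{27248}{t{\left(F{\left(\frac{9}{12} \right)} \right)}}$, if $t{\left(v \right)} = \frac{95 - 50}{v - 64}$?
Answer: $\frac{3814720}{99} \approx 38533.0$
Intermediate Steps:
$F{\left(b \right)} = \frac{1}{2 + b}$ ($F{\left(b \right)} = \frac{1}{2 + b} + 0 = \frac{1}{2 + b}$)
$t{\left(v \right)} = \frac{45}{-64 + v}$
$- \frac{27248}{t{\left(F{\left(\frac{9}{12} \right)} \right)}} = - \frac{27248}{45 \frac{1}{-64 + \frac{1}{2 + \frac{9}{12}}}} = - \frac{27248}{45 \frac{1}{-64 + \frac{1}{2 + 9 \cdot \frac{1}{12}}}} = - \frac{27248}{45 \frac{1}{-64 + \frac{1}{2 + \frac{3}{4}}}} = - \frac{27248}{45 \frac{1}{-64 + \frac{1}{\frac{11}{4}}}} = - \frac{27248}{45 \frac{1}{-64 + \frac{4}{11}}} = - \frac{27248}{45 \frac{1}{- \frac{700}{11}}} = - \frac{27248}{45 \left(- \frac{11}{700}\right)} = - \frac{27248}{- \frac{99}{140}} = \left(-27248\right) \left(- \frac{140}{99}\right) = \frac{3814720}{99}$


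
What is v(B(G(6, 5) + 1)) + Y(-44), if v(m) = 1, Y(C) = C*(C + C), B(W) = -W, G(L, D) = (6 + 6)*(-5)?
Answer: 3873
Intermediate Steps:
G(L, D) = -60 (G(L, D) = 12*(-5) = -60)
Y(C) = 2*C**2 (Y(C) = C*(2*C) = 2*C**2)
v(B(G(6, 5) + 1)) + Y(-44) = 1 + 2*(-44)**2 = 1 + 2*1936 = 1 + 3872 = 3873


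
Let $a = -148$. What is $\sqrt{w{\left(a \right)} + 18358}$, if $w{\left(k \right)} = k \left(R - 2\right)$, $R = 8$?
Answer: $\sqrt{17470} \approx 132.17$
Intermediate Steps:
$w{\left(k \right)} = 6 k$ ($w{\left(k \right)} = k \left(8 - 2\right) = k 6 = 6 k$)
$\sqrt{w{\left(a \right)} + 18358} = \sqrt{6 \left(-148\right) + 18358} = \sqrt{-888 + 18358} = \sqrt{17470}$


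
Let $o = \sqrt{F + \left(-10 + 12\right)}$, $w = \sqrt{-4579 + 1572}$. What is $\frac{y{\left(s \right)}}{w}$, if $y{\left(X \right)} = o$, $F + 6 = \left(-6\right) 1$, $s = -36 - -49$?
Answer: $\frac{\sqrt{30070}}{3007} \approx 0.057668$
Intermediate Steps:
$s = 13$ ($s = -36 + 49 = 13$)
$F = -12$ ($F = -6 - 6 = -12$)
$w = i \sqrt{3007}$ ($w = \sqrt{-3007} = i \sqrt{3007} \approx 54.836 i$)
$o = i \sqrt{10}$ ($o = \sqrt{-12 + \left(-10 + 12\right)} = \sqrt{-12 + 2} = \sqrt{-10} = i \sqrt{10} \approx 3.1623 i$)
$y{\left(X \right)} = i \sqrt{10}$
$\frac{y{\left(s \right)}}{w} = \frac{i \sqrt{10}}{i \sqrt{3007}} = i \sqrt{10} \left(- \frac{i \sqrt{3007}}{3007}\right) = \frac{\sqrt{30070}}{3007}$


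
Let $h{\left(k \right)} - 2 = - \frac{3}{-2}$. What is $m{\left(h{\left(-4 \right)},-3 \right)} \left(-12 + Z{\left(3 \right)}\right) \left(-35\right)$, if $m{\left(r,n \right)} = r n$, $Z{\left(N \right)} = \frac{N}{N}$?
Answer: $- \frac{8085}{2} \approx -4042.5$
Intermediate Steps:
$h{\left(k \right)} = \frac{7}{2}$ ($h{\left(k \right)} = 2 - \frac{3}{-2} = 2 - - \frac{3}{2} = 2 + \frac{3}{2} = \frac{7}{2}$)
$Z{\left(N \right)} = 1$
$m{\left(r,n \right)} = n r$
$m{\left(h{\left(-4 \right)},-3 \right)} \left(-12 + Z{\left(3 \right)}\right) \left(-35\right) = \left(-3\right) \frac{7}{2} \left(-12 + 1\right) \left(-35\right) = \left(- \frac{21}{2}\right) \left(-11\right) \left(-35\right) = \frac{231}{2} \left(-35\right) = - \frac{8085}{2}$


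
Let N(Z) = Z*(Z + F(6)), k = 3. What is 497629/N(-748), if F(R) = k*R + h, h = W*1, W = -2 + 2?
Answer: 45239/49640 ≈ 0.91134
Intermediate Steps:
W = 0
h = 0 (h = 0*1 = 0)
F(R) = 3*R (F(R) = 3*R + 0 = 3*R)
N(Z) = Z*(18 + Z) (N(Z) = Z*(Z + 3*6) = Z*(Z + 18) = Z*(18 + Z))
497629/N(-748) = 497629/((-748*(18 - 748))) = 497629/((-748*(-730))) = 497629/546040 = 497629*(1/546040) = 45239/49640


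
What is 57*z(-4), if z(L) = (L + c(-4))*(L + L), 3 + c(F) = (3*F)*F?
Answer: -18696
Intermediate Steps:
c(F) = -3 + 3*F² (c(F) = -3 + (3*F)*F = -3 + 3*F²)
z(L) = 2*L*(45 + L) (z(L) = (L + (-3 + 3*(-4)²))*(L + L) = (L + (-3 + 3*16))*(2*L) = (L + (-3 + 48))*(2*L) = (L + 45)*(2*L) = (45 + L)*(2*L) = 2*L*(45 + L))
57*z(-4) = 57*(2*(-4)*(45 - 4)) = 57*(2*(-4)*41) = 57*(-328) = -18696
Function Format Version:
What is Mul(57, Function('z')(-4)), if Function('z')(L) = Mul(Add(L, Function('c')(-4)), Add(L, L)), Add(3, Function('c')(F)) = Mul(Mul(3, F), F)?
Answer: -18696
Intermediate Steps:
Function('c')(F) = Add(-3, Mul(3, Pow(F, 2))) (Function('c')(F) = Add(-3, Mul(Mul(3, F), F)) = Add(-3, Mul(3, Pow(F, 2))))
Function('z')(L) = Mul(2, L, Add(45, L)) (Function('z')(L) = Mul(Add(L, Add(-3, Mul(3, Pow(-4, 2)))), Add(L, L)) = Mul(Add(L, Add(-3, Mul(3, 16))), Mul(2, L)) = Mul(Add(L, Add(-3, 48)), Mul(2, L)) = Mul(Add(L, 45), Mul(2, L)) = Mul(Add(45, L), Mul(2, L)) = Mul(2, L, Add(45, L)))
Mul(57, Function('z')(-4)) = Mul(57, Mul(2, -4, Add(45, -4))) = Mul(57, Mul(2, -4, 41)) = Mul(57, -328) = -18696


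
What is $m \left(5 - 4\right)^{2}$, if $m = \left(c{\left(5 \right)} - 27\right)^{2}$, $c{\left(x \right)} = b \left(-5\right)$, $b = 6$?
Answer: $3249$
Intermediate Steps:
$c{\left(x \right)} = -30$ ($c{\left(x \right)} = 6 \left(-5\right) = -30$)
$m = 3249$ ($m = \left(-30 - 27\right)^{2} = \left(-57\right)^{2} = 3249$)
$m \left(5 - 4\right)^{2} = 3249 \left(5 - 4\right)^{2} = 3249 \cdot 1^{2} = 3249 \cdot 1 = 3249$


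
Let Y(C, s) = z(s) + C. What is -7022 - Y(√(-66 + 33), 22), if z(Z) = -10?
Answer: -7012 - I*√33 ≈ -7012.0 - 5.7446*I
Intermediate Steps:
Y(C, s) = -10 + C
-7022 - Y(√(-66 + 33), 22) = -7022 - (-10 + √(-66 + 33)) = -7022 - (-10 + √(-33)) = -7022 - (-10 + I*√33) = -7022 + (10 - I*√33) = -7012 - I*√33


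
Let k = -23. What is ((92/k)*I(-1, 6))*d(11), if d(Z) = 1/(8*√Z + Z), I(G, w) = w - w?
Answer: 0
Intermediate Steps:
I(G, w) = 0
d(Z) = 1/(Z + 8*√Z)
((92/k)*I(-1, 6))*d(11) = ((92/(-23))*0)/(11 + 8*√11) = ((92*(-1/23))*0)/(11 + 8*√11) = (-4*0)/(11 + 8*√11) = 0/(11 + 8*√11) = 0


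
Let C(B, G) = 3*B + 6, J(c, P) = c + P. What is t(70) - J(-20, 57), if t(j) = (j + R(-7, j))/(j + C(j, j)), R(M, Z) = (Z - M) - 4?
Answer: -73/2 ≈ -36.500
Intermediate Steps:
R(M, Z) = -4 + Z - M
J(c, P) = P + c
C(B, G) = 6 + 3*B
t(j) = (3 + 2*j)/(6 + 4*j) (t(j) = (j + (-4 + j - 1*(-7)))/(j + (6 + 3*j)) = (j + (-4 + j + 7))/(6 + 4*j) = (j + (3 + j))/(6 + 4*j) = (3 + 2*j)/(6 + 4*j))
t(70) - J(-20, 57) = 1/2 - (57 - 20) = 1/2 - 1*37 = 1/2 - 37 = -73/2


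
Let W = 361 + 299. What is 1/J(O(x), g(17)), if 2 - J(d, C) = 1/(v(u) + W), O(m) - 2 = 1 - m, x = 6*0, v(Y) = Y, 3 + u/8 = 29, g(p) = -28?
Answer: 868/1735 ≈ 0.50029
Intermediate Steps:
u = 208 (u = -24 + 8*29 = -24 + 232 = 208)
x = 0
W = 660
O(m) = 3 - m (O(m) = 2 + (1 - m) = 3 - m)
J(d, C) = 1735/868 (J(d, C) = 2 - 1/(208 + 660) = 2 - 1/868 = 1735/868)
1/J(O(x), g(17)) = 1/(1735/868) = 868/1735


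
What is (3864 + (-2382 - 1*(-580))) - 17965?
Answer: -15903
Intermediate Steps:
(3864 + (-2382 - 1*(-580))) - 17965 = (3864 + (-2382 + 580)) - 17965 = (3864 - 1802) - 17965 = 2062 - 17965 = -15903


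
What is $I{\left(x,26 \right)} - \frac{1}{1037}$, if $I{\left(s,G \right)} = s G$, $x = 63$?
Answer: $\frac{1698605}{1037} \approx 1638.0$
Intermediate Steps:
$I{\left(s,G \right)} = G s$
$I{\left(x,26 \right)} - \frac{1}{1037} = 26 \cdot 63 - \frac{1}{1037} = 1638 - \frac{1}{1037} = \frac{1698605}{1037}$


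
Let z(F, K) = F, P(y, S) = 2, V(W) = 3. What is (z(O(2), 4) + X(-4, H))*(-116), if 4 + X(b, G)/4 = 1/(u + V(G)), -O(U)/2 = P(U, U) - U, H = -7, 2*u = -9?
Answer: 6496/3 ≈ 2165.3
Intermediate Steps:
u = -9/2 (u = (1/2)*(-9) = -9/2 ≈ -4.5000)
O(U) = -4 + 2*U (O(U) = -2*(2 - U) = -4 + 2*U)
X(b, G) = -56/3 (X(b, G) = -16 + 4/(-9/2 + 3) = -16 + 4/(-3/2) = -16 + 4*(-2/3) = -16 - 8/3 = -56/3)
(z(O(2), 4) + X(-4, H))*(-116) = ((-4 + 2*2) - 56/3)*(-116) = ((-4 + 4) - 56/3)*(-116) = (0 - 56/3)*(-116) = -56/3*(-116) = 6496/3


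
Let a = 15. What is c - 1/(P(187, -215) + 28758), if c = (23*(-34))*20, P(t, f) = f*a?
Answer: -399336121/25533 ≈ -15640.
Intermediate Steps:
P(t, f) = 15*f (P(t, f) = f*15 = 15*f)
c = -15640 (c = -782*20 = -15640)
c - 1/(P(187, -215) + 28758) = -15640 - 1/(15*(-215) + 28758) = -15640 - 1/(-3225 + 28758) = -15640 - 1/25533 = -399336121/25533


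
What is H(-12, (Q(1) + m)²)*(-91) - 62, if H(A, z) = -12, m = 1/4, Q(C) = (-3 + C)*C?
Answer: 1030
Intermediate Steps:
Q(C) = C*(-3 + C)
m = ¼ ≈ 0.25000
H(-12, (Q(1) + m)²)*(-91) - 62 = -12*(-91) - 62 = 1092 - 62 = 1030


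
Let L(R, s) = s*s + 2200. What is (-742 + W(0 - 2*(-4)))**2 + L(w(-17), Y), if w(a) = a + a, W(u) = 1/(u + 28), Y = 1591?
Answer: 3996868897/1296 ≈ 3.0840e+6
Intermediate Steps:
W(u) = 1/(28 + u)
w(a) = 2*a
L(R, s) = 2200 + s**2 (L(R, s) = s**2 + 2200 = 2200 + s**2)
(-742 + W(0 - 2*(-4)))**2 + L(w(-17), Y) = (-742 + 1/(28 + (0 - 2*(-4))))**2 + (2200 + 1591**2) = (-742 + 1/(28 + (0 + 8)))**2 + (2200 + 2531281) = (-742 + 1/(28 + 8))**2 + 2533481 = (-742 + 1/36)**2 + 2533481 = (-26711/36)**2 + 2533481 = 713477521/1296 + 2533481 = 3996868897/1296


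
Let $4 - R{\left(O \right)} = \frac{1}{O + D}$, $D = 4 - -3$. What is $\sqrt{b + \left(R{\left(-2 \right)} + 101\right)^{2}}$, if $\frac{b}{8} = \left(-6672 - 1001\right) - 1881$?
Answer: $\frac{8 i \sqrt{25566}}{5} \approx 255.83 i$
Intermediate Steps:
$D = 7$ ($D = 4 + 3 = 7$)
$R{\left(O \right)} = 4 - \frac{1}{7 + O}$ ($R{\left(O \right)} = 4 - \frac{1}{O + 7} = 4 - \frac{1}{7 + O}$)
$b = -76432$ ($b = 8 \left(\left(-6672 - 1001\right) - 1881\right) = 8 \left(-7673 - 1881\right) = 8 \left(-9554\right) = -76432$)
$\sqrt{b + \left(R{\left(-2 \right)} + 101\right)^{2}} = \sqrt{-76432 + \left(\frac{27 + 4 \left(-2\right)}{7 - 2} + 101\right)^{2}} = \sqrt{-76432 + \left(\frac{27 - 8}{5} + 101\right)^{2}} = \sqrt{-76432 + \left(\frac{1}{5} \cdot 19 + 101\right)^{2}} = \sqrt{-76432 + \left(\frac{19}{5} + 101\right)^{2}} = \sqrt{-76432 + \left(\frac{524}{5}\right)^{2}} = \sqrt{-76432 + \frac{274576}{25}} = \sqrt{- \frac{1636224}{25}} = \frac{8 i \sqrt{25566}}{5}$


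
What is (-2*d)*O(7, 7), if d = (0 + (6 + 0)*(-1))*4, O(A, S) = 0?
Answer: 0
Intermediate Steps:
d = -24 (d = (0 + 6*(-1))*4 = (0 - 6)*4 = -6*4 = -24)
(-2*d)*O(7, 7) = -2*(-24)*0 = 48*0 = 0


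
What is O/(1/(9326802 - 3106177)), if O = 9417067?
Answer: 58580042406875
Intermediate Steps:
O/(1/(9326802 - 3106177)) = 9417067/(1/(9326802 - 3106177)) = 9417067/(1/6220625) = 9417067*6220625 = 58580042406875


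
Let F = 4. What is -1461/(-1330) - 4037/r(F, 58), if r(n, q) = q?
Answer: -1321118/19285 ≈ -68.505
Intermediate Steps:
-1461/(-1330) - 4037/r(F, 58) = -1461/(-1330) - 4037/58 = -1461*(-1/1330) - 4037*1/58 = 1461/1330 - 4037/58 = -1321118/19285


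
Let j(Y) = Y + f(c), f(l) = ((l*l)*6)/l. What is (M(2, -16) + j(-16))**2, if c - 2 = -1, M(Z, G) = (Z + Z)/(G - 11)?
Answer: 75076/729 ≈ 102.98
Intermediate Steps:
M(Z, G) = 2*Z/(-11 + G) (M(Z, G) = (2*Z)/(-11 + G) = 2*Z/(-11 + G))
c = 1 (c = 2 - 1 = 1)
f(l) = 6*l (f(l) = (l**2*6)/l = (6*l**2)/l = 6*l)
j(Y) = 6 + Y (j(Y) = Y + 6*1 = Y + 6 = 6 + Y)
(M(2, -16) + j(-16))**2 = (2*2/(-11 - 16) + (6 - 16))**2 = (2*2/(-27) - 10)**2 = (2*2*(-1/27) - 10)**2 = (-4/27 - 10)**2 = (-274/27)**2 = 75076/729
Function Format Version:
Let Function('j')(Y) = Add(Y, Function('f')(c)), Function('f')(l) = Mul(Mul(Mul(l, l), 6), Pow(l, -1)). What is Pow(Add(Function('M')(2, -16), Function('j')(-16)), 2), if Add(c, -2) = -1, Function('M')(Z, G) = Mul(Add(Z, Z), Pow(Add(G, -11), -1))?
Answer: Rational(75076, 729) ≈ 102.98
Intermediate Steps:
Function('M')(Z, G) = Mul(2, Z, Pow(Add(-11, G), -1)) (Function('M')(Z, G) = Mul(Mul(2, Z), Pow(Add(-11, G), -1)) = Mul(2, Z, Pow(Add(-11, G), -1)))
c = 1 (c = Add(2, -1) = 1)
Function('f')(l) = Mul(6, l) (Function('f')(l) = Mul(Mul(Pow(l, 2), 6), Pow(l, -1)) = Mul(Mul(6, Pow(l, 2)), Pow(l, -1)) = Mul(6, l))
Function('j')(Y) = Add(6, Y) (Function('j')(Y) = Add(Y, Mul(6, 1)) = Add(Y, 6) = Add(6, Y))
Pow(Add(Function('M')(2, -16), Function('j')(-16)), 2) = Pow(Add(Mul(2, 2, Pow(Add(-11, -16), -1)), Add(6, -16)), 2) = Pow(Add(Mul(2, 2, Pow(-27, -1)), -10), 2) = Pow(Add(Mul(2, 2, Rational(-1, 27)), -10), 2) = Pow(Add(Rational(-4, 27), -10), 2) = Pow(Rational(-274, 27), 2) = Rational(75076, 729)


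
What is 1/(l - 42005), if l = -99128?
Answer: -1/141133 ≈ -7.0855e-6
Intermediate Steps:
1/(l - 42005) = 1/(-99128 - 42005) = 1/(-141133) = -1/141133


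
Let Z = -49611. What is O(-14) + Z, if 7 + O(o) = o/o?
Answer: -49617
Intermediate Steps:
O(o) = -6 (O(o) = -7 + o/o = -7 + 1 = -6)
O(-14) + Z = -6 - 49611 = -49617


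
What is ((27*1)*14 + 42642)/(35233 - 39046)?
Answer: -14340/1271 ≈ -11.282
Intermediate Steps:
((27*1)*14 + 42642)/(35233 - 39046) = (27*14 + 42642)/(-3813) = (378 + 42642)*(-1/3813) = 43020*(-1/3813) = -14340/1271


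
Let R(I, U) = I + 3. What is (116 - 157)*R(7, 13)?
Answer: -410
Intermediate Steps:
R(I, U) = 3 + I
(116 - 157)*R(7, 13) = (116 - 157)*(3 + 7) = -41*10 = -410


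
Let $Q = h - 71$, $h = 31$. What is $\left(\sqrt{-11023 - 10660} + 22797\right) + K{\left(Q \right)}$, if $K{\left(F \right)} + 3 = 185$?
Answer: $22979 + i \sqrt{21683} \approx 22979.0 + 147.25 i$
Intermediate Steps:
$Q = -40$ ($Q = 31 - 71 = -40$)
$K{\left(F \right)} = 182$ ($K{\left(F \right)} = -3 + 185 = 182$)
$\left(\sqrt{-11023 - 10660} + 22797\right) + K{\left(Q \right)} = \left(\sqrt{-11023 - 10660} + 22797\right) + 182 = \left(\sqrt{-21683} + 22797\right) + 182 = \left(i \sqrt{21683} + 22797\right) + 182 = \left(22797 + i \sqrt{21683}\right) + 182 = 22979 + i \sqrt{21683}$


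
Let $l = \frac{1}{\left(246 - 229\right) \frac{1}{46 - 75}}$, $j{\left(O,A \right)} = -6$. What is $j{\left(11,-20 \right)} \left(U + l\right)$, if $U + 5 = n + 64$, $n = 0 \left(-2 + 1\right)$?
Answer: $- \frac{5844}{17} \approx -343.76$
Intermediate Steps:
$n = 0$ ($n = 0 \left(-1\right) = 0$)
$U = 59$ ($U = -5 + \left(0 + 64\right) = -5 + 64 = 59$)
$l = - \frac{29}{17}$ ($l = \frac{1}{17 \frac{1}{-29}} = \frac{1}{17 \left(- \frac{1}{29}\right)} = \frac{1}{- \frac{17}{29}} = - \frac{29}{17} \approx -1.7059$)
$j{\left(11,-20 \right)} \left(U + l\right) = - 6 \left(59 - \frac{29}{17}\right) = \left(-6\right) \frac{974}{17} = - \frac{5844}{17}$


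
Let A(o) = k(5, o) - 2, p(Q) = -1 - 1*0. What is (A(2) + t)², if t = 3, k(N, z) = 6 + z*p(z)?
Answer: 25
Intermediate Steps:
p(Q) = -1 (p(Q) = -1 + 0 = -1)
k(N, z) = 6 - z (k(N, z) = 6 + z*(-1) = 6 - z)
A(o) = 4 - o (A(o) = (6 - o) - 2 = 4 - o)
(A(2) + t)² = ((4 - 1*2) + 3)² = ((4 - 2) + 3)² = (2 + 3)² = 5² = 25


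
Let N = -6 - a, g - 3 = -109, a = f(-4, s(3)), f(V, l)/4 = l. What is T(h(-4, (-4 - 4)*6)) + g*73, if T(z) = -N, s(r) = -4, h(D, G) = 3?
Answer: -7748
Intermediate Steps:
f(V, l) = 4*l
a = -16 (a = 4*(-4) = -16)
g = -106 (g = 3 - 109 = -106)
N = 10 (N = -6 - 1*(-16) = -6 + 16 = 10)
T(z) = -10 (T(z) = -1*10 = -10)
T(h(-4, (-4 - 4)*6)) + g*73 = -10 - 106*73 = -10 - 7738 = -7748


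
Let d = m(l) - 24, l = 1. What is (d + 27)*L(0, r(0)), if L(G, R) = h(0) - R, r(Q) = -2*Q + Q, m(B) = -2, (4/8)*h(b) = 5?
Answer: 10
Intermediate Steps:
h(b) = 10 (h(b) = 2*5 = 10)
r(Q) = -Q
L(G, R) = 10 - R
d = -26 (d = -2 - 24 = -26)
(d + 27)*L(0, r(0)) = (-26 + 27)*(10 - (-1)*0) = 1*(10 - 1*0) = 1*(10 + 0) = 1*10 = 10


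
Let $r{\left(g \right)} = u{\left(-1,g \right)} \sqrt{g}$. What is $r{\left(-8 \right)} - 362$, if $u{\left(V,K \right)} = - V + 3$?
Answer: $-362 + 8 i \sqrt{2} \approx -362.0 + 11.314 i$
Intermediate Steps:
$u{\left(V,K \right)} = 3 - V$
$r{\left(g \right)} = 4 \sqrt{g}$ ($r{\left(g \right)} = \left(3 - -1\right) \sqrt{g} = \left(3 + 1\right) \sqrt{g} = 4 \sqrt{g}$)
$r{\left(-8 \right)} - 362 = 4 \sqrt{-8} - 362 = 4 \cdot 2 i \sqrt{2} - 362 = 8 i \sqrt{2} - 362 = -362 + 8 i \sqrt{2}$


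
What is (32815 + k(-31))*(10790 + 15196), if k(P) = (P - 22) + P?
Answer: 850547766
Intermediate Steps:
k(P) = -22 + 2*P (k(P) = (-22 + P) + P = -22 + 2*P)
(32815 + k(-31))*(10790 + 15196) = (32815 + (-22 + 2*(-31)))*(10790 + 15196) = (32815 + (-22 - 62))*25986 = (32815 - 84)*25986 = 32731*25986 = 850547766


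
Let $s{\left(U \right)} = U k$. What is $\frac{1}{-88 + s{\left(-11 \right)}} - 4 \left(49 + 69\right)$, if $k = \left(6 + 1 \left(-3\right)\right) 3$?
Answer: $- \frac{88265}{187} \approx -472.01$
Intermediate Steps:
$k = 9$ ($k = \left(6 - 3\right) 3 = 3 \cdot 3 = 9$)
$s{\left(U \right)} = 9 U$ ($s{\left(U \right)} = U 9 = 9 U$)
$\frac{1}{-88 + s{\left(-11 \right)}} - 4 \left(49 + 69\right) = \frac{1}{-88 + 9 \left(-11\right)} - 4 \left(49 + 69\right) = \frac{1}{-88 - 99} - 472 = \frac{1}{-187} - 472 = - \frac{1}{187} - 472 = - \frac{88265}{187}$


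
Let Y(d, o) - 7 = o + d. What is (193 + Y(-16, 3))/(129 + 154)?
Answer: 187/283 ≈ 0.66078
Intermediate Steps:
Y(d, o) = 7 + d + o (Y(d, o) = 7 + (o + d) = 7 + (d + o) = 7 + d + o)
(193 + Y(-16, 3))/(129 + 154) = (193 + (7 - 16 + 3))/(129 + 154) = (193 - 6)/283 = 187*(1/283) = 187/283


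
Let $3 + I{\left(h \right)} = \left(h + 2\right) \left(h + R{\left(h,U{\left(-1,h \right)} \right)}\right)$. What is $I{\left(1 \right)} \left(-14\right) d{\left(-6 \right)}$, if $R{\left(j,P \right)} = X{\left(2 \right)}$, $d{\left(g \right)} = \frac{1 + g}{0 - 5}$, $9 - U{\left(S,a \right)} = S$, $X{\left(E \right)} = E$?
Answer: $-84$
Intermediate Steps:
$U{\left(S,a \right)} = 9 - S$
$d{\left(g \right)} = - \frac{1}{5} - \frac{g}{5}$ ($d{\left(g \right)} = \frac{1 + g}{-5} = \left(1 + g\right) \left(- \frac{1}{5}\right) = - \frac{1}{5} - \frac{g}{5}$)
$R{\left(j,P \right)} = 2$
$I{\left(h \right)} = -3 + \left(2 + h\right)^{2}$ ($I{\left(h \right)} = -3 + \left(h + 2\right) \left(h + 2\right) = -3 + \left(2 + h\right) \left(2 + h\right) = -3 + \left(2 + h\right)^{2}$)
$I{\left(1 \right)} \left(-14\right) d{\left(-6 \right)} = \left(1 + 1^{2} + 4 \cdot 1\right) \left(-14\right) \left(- \frac{1}{5} - - \frac{6}{5}\right) = \left(1 + 1 + 4\right) \left(-14\right) \left(- \frac{1}{5} + \frac{6}{5}\right) = 6 \left(-14\right) 1 = \left(-84\right) 1 = -84$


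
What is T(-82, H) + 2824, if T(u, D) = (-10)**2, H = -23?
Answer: 2924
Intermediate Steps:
T(u, D) = 100
T(-82, H) + 2824 = 100 + 2824 = 2924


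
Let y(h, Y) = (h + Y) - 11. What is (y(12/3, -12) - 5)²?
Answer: 576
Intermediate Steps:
y(h, Y) = -11 + Y + h (y(h, Y) = (Y + h) - 11 = -11 + Y + h)
(y(12/3, -12) - 5)² = ((-11 - 12 + 12/3) - 5)² = ((-11 - 12 + 12*(⅓)) - 5)² = ((-11 - 12 + 4) - 5)² = (-19 - 5)² = (-24)² = 576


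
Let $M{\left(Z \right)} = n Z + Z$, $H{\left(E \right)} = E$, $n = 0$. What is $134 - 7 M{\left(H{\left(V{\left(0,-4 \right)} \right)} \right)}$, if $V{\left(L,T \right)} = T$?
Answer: $162$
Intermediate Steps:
$M{\left(Z \right)} = Z$ ($M{\left(Z \right)} = 0 Z + Z = 0 + Z = Z$)
$134 - 7 M{\left(H{\left(V{\left(0,-4 \right)} \right)} \right)} = 134 - -28 = 134 + 28 = 162$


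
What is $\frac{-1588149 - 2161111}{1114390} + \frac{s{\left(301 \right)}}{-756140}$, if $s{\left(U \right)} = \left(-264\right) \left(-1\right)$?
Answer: $- \frac{6443771944}{1915079215} \approx -3.3648$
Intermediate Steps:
$s{\left(U \right)} = 264$
$\frac{-1588149 - 2161111}{1114390} + \frac{s{\left(301 \right)}}{-756140} = \frac{-1588149 - 2161111}{1114390} + \frac{264}{-756140} = \left(-1588149 - 2161111\right) \frac{1}{1114390} + 264 \left(- \frac{1}{756140}\right) = \left(-3749260\right) \frac{1}{1114390} - \frac{6}{17185} = - \frac{374926}{111439} - \frac{6}{17185} = - \frac{6443771944}{1915079215}$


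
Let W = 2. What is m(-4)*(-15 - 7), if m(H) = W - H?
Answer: -132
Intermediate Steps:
m(H) = 2 - H
m(-4)*(-15 - 7) = (2 - 1*(-4))*(-15 - 7) = (2 + 4)*(-22) = 6*(-22) = -132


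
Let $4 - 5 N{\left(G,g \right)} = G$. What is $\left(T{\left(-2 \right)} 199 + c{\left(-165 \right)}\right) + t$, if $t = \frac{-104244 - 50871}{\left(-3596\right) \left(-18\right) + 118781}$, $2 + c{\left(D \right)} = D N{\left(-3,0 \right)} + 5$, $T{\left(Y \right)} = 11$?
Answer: $\frac{359706034}{183509} \approx 1960.2$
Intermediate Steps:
$N{\left(G,g \right)} = \frac{4}{5} - \frac{G}{5}$
$c{\left(D \right)} = 3 + \frac{7 D}{5}$ ($c{\left(D \right)} = -2 + \left(D \left(\frac{4}{5} - - \frac{3}{5}\right) + 5\right) = -2 + \left(D \left(\frac{4}{5} + \frac{3}{5}\right) + 5\right) = -2 + \left(D \frac{7}{5} + 5\right) = -2 + \left(\frac{7 D}{5} + 5\right) = -2 + \left(5 + \frac{7 D}{5}\right) = 3 + \frac{7 D}{5}$)
$t = - \frac{155115}{183509}$ ($t = - \frac{155115}{64728 + 118781} = - \frac{155115}{183509} \approx -0.84527$)
$\left(T{\left(-2 \right)} 199 + c{\left(-165 \right)}\right) + t = \left(11 \cdot 199 + \left(3 + \frac{7}{5} \left(-165\right)\right)\right) - \frac{155115}{183509} = \left(2189 + \left(3 - 231\right)\right) - \frac{155115}{183509} = \left(2189 - 228\right) - \frac{155115}{183509} = 1961 - \frac{155115}{183509} = \frac{359706034}{183509}$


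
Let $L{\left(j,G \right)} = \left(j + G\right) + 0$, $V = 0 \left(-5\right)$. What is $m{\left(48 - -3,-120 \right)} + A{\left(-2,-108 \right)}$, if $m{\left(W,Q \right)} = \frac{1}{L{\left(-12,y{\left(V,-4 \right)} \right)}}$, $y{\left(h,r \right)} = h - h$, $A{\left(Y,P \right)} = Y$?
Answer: $- \frac{25}{12} \approx -2.0833$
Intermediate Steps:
$V = 0$
$y{\left(h,r \right)} = 0$
$L{\left(j,G \right)} = G + j$ ($L{\left(j,G \right)} = \left(G + j\right) + 0 = G + j$)
$m{\left(W,Q \right)} = - \frac{1}{12}$ ($m{\left(W,Q \right)} = \frac{1}{0 - 12} = \frac{1}{-12} = - \frac{1}{12}$)
$m{\left(48 - -3,-120 \right)} + A{\left(-2,-108 \right)} = - \frac{1}{12} - 2 = - \frac{25}{12}$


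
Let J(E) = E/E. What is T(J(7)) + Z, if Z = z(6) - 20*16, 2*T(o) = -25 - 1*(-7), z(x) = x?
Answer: -323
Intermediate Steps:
J(E) = 1
T(o) = -9 (T(o) = (-25 - 1*(-7))/2 = (-25 + 7)/2 = (1/2)*(-18) = -9)
Z = -314 (Z = 6 - 20*16 = 6 - 320 = -314)
T(J(7)) + Z = -9 - 314 = -323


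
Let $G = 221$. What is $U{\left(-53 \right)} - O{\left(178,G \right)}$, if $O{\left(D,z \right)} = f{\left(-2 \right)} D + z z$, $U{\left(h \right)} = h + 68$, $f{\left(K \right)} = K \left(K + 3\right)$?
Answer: $-48470$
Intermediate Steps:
$f{\left(K \right)} = K \left(3 + K\right)$
$U{\left(h \right)} = 68 + h$
$O{\left(D,z \right)} = z^{2} - 2 D$ ($O{\left(D,z \right)} = - 2 \left(3 - 2\right) D + z z = \left(-2\right) 1 D + z^{2} = - 2 D + z^{2} = z^{2} - 2 D$)
$U{\left(-53 \right)} - O{\left(178,G \right)} = \left(68 - 53\right) - \left(221^{2} - 356\right) = 15 - \left(48841 - 356\right) = 15 - 48485 = -48470$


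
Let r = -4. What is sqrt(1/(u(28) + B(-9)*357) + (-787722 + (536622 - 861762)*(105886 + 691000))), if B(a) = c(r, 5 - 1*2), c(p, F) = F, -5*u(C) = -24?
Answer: I*sqrt(7496715114173348547)/5379 ≈ 5.0902e+5*I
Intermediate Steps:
u(C) = 24/5 (u(C) = -1/5*(-24) = 24/5)
B(a) = 3 (B(a) = 5 - 1*2 = 5 - 2 = 3)
sqrt(1/(u(28) + B(-9)*357) + (-787722 + (536622 - 861762)*(105886 + 691000))) = sqrt(1/(24/5 + 3*357) + (-787722 + (536622 - 861762)*(105886 + 691000))) = sqrt(1/(24/5 + 1071) + (-787722 - 325140*796886)) = sqrt(1/(5379/5) + (-787722 - 259099514040)) = sqrt(5/5379 - 259100301762) = sqrt(-1393700523177793/5379) = I*sqrt(7496715114173348547)/5379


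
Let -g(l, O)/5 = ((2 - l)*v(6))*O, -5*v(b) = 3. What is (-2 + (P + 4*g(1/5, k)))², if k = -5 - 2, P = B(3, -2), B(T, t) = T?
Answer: 564001/25 ≈ 22560.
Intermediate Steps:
P = 3
v(b) = -⅗ (v(b) = -⅕*3 = -⅗)
k = -7
g(l, O) = -5*O*(-6/5 + 3*l/5) (g(l, O) = -5*(2 - l)*(-⅗)*O = -5*(-6/5 + 3*l/5)*O = -5*O*(-6/5 + 3*l/5))
(-2 + (P + 4*g(1/5, k)))² = (-2 + (3 + 4*(3*(-7)*(2 - 1/5))))² = (-2 + (3 + 4*(3*(-7)*(2 - 1*⅕))))² = (-2 + (3 + 4*(3*(-7)*(2 - ⅕))))² = (-2 + (3 + 4*(3*(-7)*(9/5))))² = (-2 + (3 + 4*(-189/5)))² = (-2 + (3 - 756/5))² = (-2 - 741/5)² = (-751/5)² = 564001/25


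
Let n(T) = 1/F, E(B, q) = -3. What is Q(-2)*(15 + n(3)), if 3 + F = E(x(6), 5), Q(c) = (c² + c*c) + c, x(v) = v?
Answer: 89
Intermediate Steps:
Q(c) = c + 2*c² (Q(c) = (c² + c²) + c = 2*c² + c = c + 2*c²)
F = -6 (F = -3 - 3 = -6)
n(T) = -⅙ (n(T) = 1/(-6) = -⅙)
Q(-2)*(15 + n(3)) = (-2*(1 + 2*(-2)))*(15 - ⅙) = -2*(1 - 4)*(89/6) = -2*(-3)*(89/6) = 6*(89/6) = 89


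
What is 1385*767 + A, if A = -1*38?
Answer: 1062257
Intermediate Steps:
A = -38
1385*767 + A = 1385*767 - 38 = 1062295 - 38 = 1062257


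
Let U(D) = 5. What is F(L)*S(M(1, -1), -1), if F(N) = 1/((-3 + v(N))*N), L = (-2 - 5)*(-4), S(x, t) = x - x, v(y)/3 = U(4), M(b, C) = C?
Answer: 0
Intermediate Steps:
v(y) = 15 (v(y) = 3*5 = 15)
S(x, t) = 0
L = 28 (L = -7*(-4) = 28)
F(N) = 1/(12*N) (F(N) = 1/((-3 + 15)*N) = 1/(12*N))
F(L)*S(M(1, -1), -1) = ((1/12)/28)*0 = ((1/12)*(1/28))*0 = (1/336)*0 = 0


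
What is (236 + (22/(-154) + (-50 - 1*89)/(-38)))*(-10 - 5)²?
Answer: 14334975/266 ≈ 53891.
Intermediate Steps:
(236 + (22/(-154) + (-50 - 1*89)/(-38)))*(-10 - 5)² = (236 + (22*(-1/154) + (-50 - 89)*(-1/38)))*(-15)² = (236 + (-⅐ - 139*(-1/38)))*225 = (236 + (-⅐ + 139/38))*225 = (236 + 935/266)*225 = (63711/266)*225 = 14334975/266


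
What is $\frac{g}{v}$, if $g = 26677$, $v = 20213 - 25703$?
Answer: $- \frac{26677}{5490} \approx -4.8592$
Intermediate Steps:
$v = -5490$ ($v = 20213 - 25703 = -5490$)
$\frac{g}{v} = \frac{26677}{-5490} = 26677 \left(- \frac{1}{5490}\right) = - \frac{26677}{5490}$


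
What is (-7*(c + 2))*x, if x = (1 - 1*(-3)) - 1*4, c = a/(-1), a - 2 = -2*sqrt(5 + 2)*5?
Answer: 0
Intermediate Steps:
a = 2 - 10*sqrt(7) (a = 2 - 2*sqrt(5 + 2)*5 = 2 - 2*sqrt(7)*5 = 2 - 10*sqrt(7) ≈ -24.458)
c = -2 + 10*sqrt(7) (c = (2 - 10*sqrt(7))/(-1) = (2 - 10*sqrt(7))*(-1) = -2 + 10*sqrt(7) ≈ 24.458)
x = 0 (x = (1 + 3) - 4 = 4 - 4 = 0)
(-7*(c + 2))*x = -7*((-2 + 10*sqrt(7)) + 2)*0 = -7*10*sqrt(7)*0 = -70*sqrt(7)*0 = 0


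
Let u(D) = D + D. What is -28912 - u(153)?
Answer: -29218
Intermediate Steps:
u(D) = 2*D
-28912 - u(153) = -28912 - 2*153 = -28912 - 1*306 = -28912 - 306 = -29218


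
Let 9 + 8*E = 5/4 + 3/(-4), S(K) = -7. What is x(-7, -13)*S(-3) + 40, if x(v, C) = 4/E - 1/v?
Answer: 1111/17 ≈ 65.353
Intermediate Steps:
E = -17/16 (E = -9/8 + (5/4 + 3/(-4))/8 = -9/8 + (5*(¼) + 3*(-¼))/8 = -9/8 + (5/4 - ¾)/8 = -9/8 + (⅛)*(½) = -9/8 + 1/16 = -17/16 ≈ -1.0625)
x(v, C) = -64/17 - 1/v (x(v, C) = 4/(-17/16) - 1/v = 4*(-16/17) - 1/v = -64/17 - 1/v)
x(-7, -13)*S(-3) + 40 = (-64/17 - 1/(-7))*(-7) + 40 = (-64/17 - 1*(-⅐))*(-7) + 40 = (-64/17 + ⅐)*(-7) + 40 = -431/119*(-7) + 40 = 431/17 + 40 = 1111/17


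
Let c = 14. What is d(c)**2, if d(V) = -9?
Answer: 81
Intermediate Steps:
d(c)**2 = (-9)**2 = 81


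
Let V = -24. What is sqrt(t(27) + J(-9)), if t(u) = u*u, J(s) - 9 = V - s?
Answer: sqrt(723) ≈ 26.889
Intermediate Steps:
J(s) = -15 - s (J(s) = 9 + (-24 - s) = -15 - s)
t(u) = u**2
sqrt(t(27) + J(-9)) = sqrt(27**2 + (-15 - 1*(-9))) = sqrt(729 + (-15 + 9)) = sqrt(729 - 6) = sqrt(723)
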